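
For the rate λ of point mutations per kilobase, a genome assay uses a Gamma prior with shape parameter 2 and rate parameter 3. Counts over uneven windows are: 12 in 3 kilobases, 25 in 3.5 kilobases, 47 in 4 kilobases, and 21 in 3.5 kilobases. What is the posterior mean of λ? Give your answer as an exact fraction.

107/17

Total count: 12 + 25 + 47 + 21 = 105.
Total exposure: 3 + 3.5 + 4 + 3.5 = 14 kilobases.
Gamma(α, β) with Poisson data over total exposure Σt gives posterior Gamma(α+Σx, β+Σt) = Gamma(107, 17).
Posterior mean = α'/β' = 107/17.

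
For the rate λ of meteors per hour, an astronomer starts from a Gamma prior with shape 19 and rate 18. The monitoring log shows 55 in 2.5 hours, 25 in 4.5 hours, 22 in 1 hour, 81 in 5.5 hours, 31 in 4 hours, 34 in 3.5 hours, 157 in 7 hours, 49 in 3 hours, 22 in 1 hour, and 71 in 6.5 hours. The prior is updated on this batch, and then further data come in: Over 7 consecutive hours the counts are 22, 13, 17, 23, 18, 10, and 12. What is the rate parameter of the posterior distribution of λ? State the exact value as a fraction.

Total count: 55 + 25 + 22 + 81 + 31 + 34 + 157 + 49 + 22 + 71 = 547.
Total exposure: 2.5 + 4.5 + 1 + 5.5 + 4 + 3.5 + 7 + 3 + 1 + 6.5 = 38.5 hours.
After the first batch: Gamma(19 + 547, 18 + 38.5) = Gamma(566, 113/2).
Total count: 22 + 13 + 17 + 23 + 18 + 10 + 12 = 115.
Total exposure: 7 hours.
After the second batch: Gamma(566 + 115, 113/2 + 7) = Gamma(681, 127/2).

127/2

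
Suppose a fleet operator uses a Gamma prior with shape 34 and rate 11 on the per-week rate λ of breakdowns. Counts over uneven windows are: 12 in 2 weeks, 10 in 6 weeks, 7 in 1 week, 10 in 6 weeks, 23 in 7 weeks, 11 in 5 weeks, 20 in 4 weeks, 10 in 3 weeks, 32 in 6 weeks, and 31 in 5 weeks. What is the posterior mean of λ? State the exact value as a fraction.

Total count: 12 + 10 + 7 + 10 + 23 + 11 + 20 + 10 + 32 + 31 = 166.
Total exposure: 2 + 6 + 1 + 6 + 7 + 5 + 4 + 3 + 6 + 5 = 45 weeks.
Posterior: α' = 34 + 166 = 200, β' = 11 + 45 = 56.
Posterior mean = α'/β' = 200/56 = 25/7.

25/7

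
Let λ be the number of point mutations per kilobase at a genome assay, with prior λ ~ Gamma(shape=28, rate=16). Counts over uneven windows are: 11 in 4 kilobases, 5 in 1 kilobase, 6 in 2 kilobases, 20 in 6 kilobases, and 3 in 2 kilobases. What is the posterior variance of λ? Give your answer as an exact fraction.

Total count: 11 + 5 + 6 + 20 + 3 = 45.
Total exposure: 4 + 1 + 2 + 6 + 2 = 15 kilobases.
Gamma(α, β) with Poisson data over total exposure Σt gives posterior Gamma(α+Σx, β+Σt) = Gamma(73, 31).
Posterior variance = α'/β'² = 73/961.

73/961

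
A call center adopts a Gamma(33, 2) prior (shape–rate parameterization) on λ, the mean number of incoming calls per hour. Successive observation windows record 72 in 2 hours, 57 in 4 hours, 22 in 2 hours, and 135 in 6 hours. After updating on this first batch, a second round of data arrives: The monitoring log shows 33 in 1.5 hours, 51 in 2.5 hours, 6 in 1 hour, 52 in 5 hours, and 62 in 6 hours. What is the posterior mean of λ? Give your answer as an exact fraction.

Total count: 72 + 57 + 22 + 135 = 286.
Total exposure: 2 + 4 + 2 + 6 = 14 hours.
After the first batch: Gamma(33 + 286, 2 + 14) = Gamma(319, 16).
Total count: 33 + 51 + 6 + 52 + 62 = 204.
Total exposure: 1.5 + 2.5 + 1 + 5 + 6 = 16 hours.
After the second batch: Gamma(319 + 204, 16 + 16) = Gamma(523, 32).
Posterior mean = α'/β' = 523/32.

523/32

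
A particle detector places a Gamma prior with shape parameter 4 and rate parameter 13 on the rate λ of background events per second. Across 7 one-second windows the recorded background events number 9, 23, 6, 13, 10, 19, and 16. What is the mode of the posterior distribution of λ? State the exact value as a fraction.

99/20

Total count: 9 + 23 + 6 + 13 + 10 + 19 + 16 = 96.
Total exposure: 7 seconds.
The Gamma prior is conjugate for the Poisson rate, so λ | data ~ Gamma(4+96, 13+7) = Gamma(100, 20).
Posterior mode = (α'−1)/β' = 99/20.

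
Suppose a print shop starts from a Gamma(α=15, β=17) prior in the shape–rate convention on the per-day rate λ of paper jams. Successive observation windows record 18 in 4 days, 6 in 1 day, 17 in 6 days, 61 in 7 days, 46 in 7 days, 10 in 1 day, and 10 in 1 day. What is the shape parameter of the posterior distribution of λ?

Total count: 18 + 6 + 17 + 61 + 46 + 10 + 10 = 168.
Total exposure: 4 + 1 + 6 + 7 + 7 + 1 + 1 = 27 days.
Gamma(α, β) with Poisson data over total exposure Σt gives posterior Gamma(α+Σx, β+Σt) = Gamma(183, 44).

183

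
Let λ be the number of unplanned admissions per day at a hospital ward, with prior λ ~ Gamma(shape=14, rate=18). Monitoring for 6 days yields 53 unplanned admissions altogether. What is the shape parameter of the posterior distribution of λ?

Total count 53 over total exposure 6 days.
The Gamma prior is conjugate for the Poisson rate, so λ | data ~ Gamma(14+53, 18+6) = Gamma(67, 24).

67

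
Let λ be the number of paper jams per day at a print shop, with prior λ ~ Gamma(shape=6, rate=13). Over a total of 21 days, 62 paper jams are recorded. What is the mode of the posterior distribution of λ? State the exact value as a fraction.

67/34

Total count 62 over total exposure 21 days.
Posterior: α' = 6 + 62 = 68, β' = 13 + 21 = 34.
Posterior mode = (α'−1)/β' = 67/34.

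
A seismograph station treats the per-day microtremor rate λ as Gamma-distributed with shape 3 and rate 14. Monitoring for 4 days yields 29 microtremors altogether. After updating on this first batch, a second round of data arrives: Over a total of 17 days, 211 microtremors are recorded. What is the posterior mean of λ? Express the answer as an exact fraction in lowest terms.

243/35

Total count 29 over total exposure 4 days.
After the first batch: Gamma(3 + 29, 14 + 4) = Gamma(32, 18).
Total count 211 over total exposure 17 days.
After the second batch: Gamma(32 + 211, 18 + 17) = Gamma(243, 35).
Posterior mean = α'/β' = 243/35.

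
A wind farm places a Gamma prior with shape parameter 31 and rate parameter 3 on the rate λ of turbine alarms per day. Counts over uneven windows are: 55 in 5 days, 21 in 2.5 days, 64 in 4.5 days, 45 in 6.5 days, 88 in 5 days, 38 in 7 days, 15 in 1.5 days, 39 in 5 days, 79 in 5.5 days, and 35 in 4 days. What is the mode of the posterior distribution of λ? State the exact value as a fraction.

1018/99

Total count: 55 + 21 + 64 + 45 + 88 + 38 + 15 + 39 + 79 + 35 = 479.
Total exposure: 5 + 2.5 + 4.5 + 6.5 + 5 + 7 + 1.5 + 5 + 5.5 + 4 = 46.5 days.
Conjugate update: add total count to the shape and total exposure to the rate, giving Gamma(510, 99/2).
Posterior mode = (α'−1)/β' = 509/(99/2) = 1018/99.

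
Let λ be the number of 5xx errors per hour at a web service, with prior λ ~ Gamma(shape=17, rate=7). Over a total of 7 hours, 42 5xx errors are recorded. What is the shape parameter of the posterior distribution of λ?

Total count 42 over total exposure 7 hours.
Conjugate update: add total count to the shape and total exposure to the rate, giving Gamma(59, 14).

59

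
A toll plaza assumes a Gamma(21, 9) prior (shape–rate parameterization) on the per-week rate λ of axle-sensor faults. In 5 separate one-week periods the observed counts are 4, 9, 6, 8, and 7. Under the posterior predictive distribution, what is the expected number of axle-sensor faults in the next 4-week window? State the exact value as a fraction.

Total count: 4 + 9 + 6 + 8 + 7 = 34.
Total exposure: 5 weeks.
The Gamma prior is conjugate for the Poisson rate, so λ | data ~ Gamma(21+34, 9+5) = Gamma(55, 14).
Predictive mean over a 4-week window = T·E[λ|data] = 4·55/14 = 110/7.

110/7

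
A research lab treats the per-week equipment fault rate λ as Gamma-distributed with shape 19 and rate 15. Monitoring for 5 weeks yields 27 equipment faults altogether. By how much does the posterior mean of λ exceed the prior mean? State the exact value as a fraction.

31/30

Total count 27 over total exposure 5 weeks.
Conjugate update: add total count to the shape and total exposure to the rate, giving Gamma(46, 20).
Posterior mean = 46/20 = 23/10; prior mean = 19/15 = 19/15. Difference = 23/10 − 19/15 = 31/30.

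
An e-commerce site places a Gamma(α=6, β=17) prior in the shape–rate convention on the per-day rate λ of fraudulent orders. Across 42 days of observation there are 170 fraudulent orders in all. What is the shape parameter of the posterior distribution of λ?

Total count 170 over total exposure 42 days.
Gamma(α, β) with Poisson data over total exposure Σt gives posterior Gamma(α+Σx, β+Σt) = Gamma(176, 59).

176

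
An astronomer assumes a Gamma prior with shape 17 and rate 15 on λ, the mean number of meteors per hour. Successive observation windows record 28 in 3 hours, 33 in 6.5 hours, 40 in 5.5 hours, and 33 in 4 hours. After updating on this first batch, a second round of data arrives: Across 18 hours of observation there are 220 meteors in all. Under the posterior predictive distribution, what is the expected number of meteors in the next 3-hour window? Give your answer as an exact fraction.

1113/52

Total count: 28 + 33 + 40 + 33 = 134.
Total exposure: 3 + 6.5 + 5.5 + 4 = 19 hours.
After the first batch: Gamma(17 + 134, 15 + 19) = Gamma(151, 34).
Total count 220 over total exposure 18 hours.
After the second batch: Gamma(151 + 220, 34 + 18) = Gamma(371, 52).
Predictive mean over a 3-hour window = T·E[λ|data] = 3·371/52 = 1113/52.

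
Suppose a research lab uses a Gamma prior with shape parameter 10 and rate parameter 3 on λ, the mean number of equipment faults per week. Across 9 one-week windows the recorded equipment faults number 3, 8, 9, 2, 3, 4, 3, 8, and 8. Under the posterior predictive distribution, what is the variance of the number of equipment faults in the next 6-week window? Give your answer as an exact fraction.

Total count: 3 + 8 + 9 + 2 + 3 + 4 + 3 + 8 + 8 = 48.
Total exposure: 9 weeks.
By Gamma–Poisson conjugacy, the posterior is Gamma(α + Σx, β + Σt) = Gamma(10 + 48, 3 + 9) = Gamma(58, 12).
The posterior predictive for a window of length T is Negative Binomial with variance T·α'·(β'+T)/β'² = 6·58·18/144 = 87/2.

87/2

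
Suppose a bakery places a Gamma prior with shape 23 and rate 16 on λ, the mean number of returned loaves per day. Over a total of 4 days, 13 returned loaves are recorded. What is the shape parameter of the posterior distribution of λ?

Total count 13 over total exposure 4 days.
Posterior: α' = 23 + 13 = 36, β' = 16 + 4 = 20.

36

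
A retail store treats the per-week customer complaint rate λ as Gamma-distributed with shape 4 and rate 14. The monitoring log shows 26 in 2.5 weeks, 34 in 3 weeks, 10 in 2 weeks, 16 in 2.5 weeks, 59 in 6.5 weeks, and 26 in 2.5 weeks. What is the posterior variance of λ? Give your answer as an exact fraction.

175/1089

Total count: 26 + 34 + 10 + 16 + 59 + 26 = 171.
Total exposure: 2.5 + 3 + 2 + 2.5 + 6.5 + 2.5 = 19 weeks.
Conjugate update: add total count to the shape and total exposure to the rate, giving Gamma(175, 33).
Posterior variance = α'/β'² = 175/1089.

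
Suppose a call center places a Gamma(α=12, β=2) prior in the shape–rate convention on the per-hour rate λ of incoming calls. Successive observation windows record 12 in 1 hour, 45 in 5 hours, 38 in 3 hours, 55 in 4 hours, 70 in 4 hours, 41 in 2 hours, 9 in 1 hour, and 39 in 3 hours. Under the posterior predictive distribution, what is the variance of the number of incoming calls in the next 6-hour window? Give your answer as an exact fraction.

Total count: 12 + 45 + 38 + 55 + 70 + 41 + 9 + 39 = 309.
Total exposure: 1 + 5 + 3 + 4 + 4 + 2 + 1 + 3 = 23 hours.
By Gamma–Poisson conjugacy, the posterior is Gamma(α + Σx, β + Σt) = Gamma(12 + 309, 2 + 23) = Gamma(321, 25).
The posterior predictive for a window of length T is Negative Binomial with variance T·α'·(β'+T)/β'² = 6·321·31/625 = 59706/625.

59706/625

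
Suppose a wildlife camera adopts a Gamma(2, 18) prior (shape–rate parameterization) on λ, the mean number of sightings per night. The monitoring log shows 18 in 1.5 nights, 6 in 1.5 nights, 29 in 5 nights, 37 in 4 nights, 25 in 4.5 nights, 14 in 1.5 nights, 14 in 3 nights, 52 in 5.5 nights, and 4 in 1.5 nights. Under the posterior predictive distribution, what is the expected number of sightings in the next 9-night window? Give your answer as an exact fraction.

1809/46

Total count: 18 + 6 + 29 + 37 + 25 + 14 + 14 + 52 + 4 = 199.
Total exposure: 1.5 + 1.5 + 5 + 4 + 4.5 + 1.5 + 3 + 5.5 + 1.5 = 28 nights.
Gamma(α, β) with Poisson data over total exposure Σt gives posterior Gamma(α+Σx, β+Σt) = Gamma(201, 46).
Predictive mean over a 9-night window = T·E[λ|data] = 9·201/46 = 1809/46.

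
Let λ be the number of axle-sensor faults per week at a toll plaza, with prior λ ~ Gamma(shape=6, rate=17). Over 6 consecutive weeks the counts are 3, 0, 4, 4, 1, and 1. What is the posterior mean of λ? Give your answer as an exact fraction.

19/23

Total count: 3 + 0 + 4 + 4 + 1 + 1 = 13.
Total exposure: 6 weeks.
Conjugate update: add total count to the shape and total exposure to the rate, giving Gamma(19, 23).
Posterior mean = α'/β' = 19/23.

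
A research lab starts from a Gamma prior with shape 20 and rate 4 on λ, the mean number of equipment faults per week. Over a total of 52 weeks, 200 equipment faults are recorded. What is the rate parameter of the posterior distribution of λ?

Total count 200 over total exposure 52 weeks.
Conjugate update: add total count to the shape and total exposure to the rate, giving Gamma(220, 56).

56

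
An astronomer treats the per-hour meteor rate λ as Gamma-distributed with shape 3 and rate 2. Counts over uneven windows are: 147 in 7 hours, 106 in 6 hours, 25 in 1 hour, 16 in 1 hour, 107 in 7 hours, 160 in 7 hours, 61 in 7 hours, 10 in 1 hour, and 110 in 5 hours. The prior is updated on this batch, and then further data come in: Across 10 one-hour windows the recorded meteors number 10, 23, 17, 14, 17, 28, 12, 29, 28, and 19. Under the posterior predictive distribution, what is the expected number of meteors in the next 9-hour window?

157

Total count: 147 + 106 + 25 + 16 + 107 + 160 + 61 + 10 + 110 = 742.
Total exposure: 7 + 6 + 1 + 1 + 7 + 7 + 7 + 1 + 5 = 42 hours.
After the first batch: Gamma(3 + 742, 2 + 42) = Gamma(745, 44).
Total count: 10 + 23 + 17 + 14 + 17 + 28 + 12 + 29 + 28 + 19 = 197.
Total exposure: 10 hours.
After the second batch: Gamma(745 + 197, 44 + 10) = Gamma(942, 54).
Predictive mean over a 9-hour window = T·E[λ|data] = 9·942/54 = 157.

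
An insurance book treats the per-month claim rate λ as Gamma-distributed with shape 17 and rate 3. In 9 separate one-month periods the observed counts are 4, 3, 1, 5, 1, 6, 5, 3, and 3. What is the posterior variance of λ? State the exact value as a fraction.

1/3

Total count: 4 + 3 + 1 + 5 + 1 + 6 + 5 + 3 + 3 = 31.
Total exposure: 9 months.
Gamma(α, β) with Poisson data over total exposure Σt gives posterior Gamma(α+Σx, β+Σt) = Gamma(48, 12).
Posterior variance = α'/β'² = 48/144 = 1/3.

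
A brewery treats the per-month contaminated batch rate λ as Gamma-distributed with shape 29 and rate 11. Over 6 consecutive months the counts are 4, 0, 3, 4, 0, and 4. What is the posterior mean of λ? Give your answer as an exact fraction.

44/17

Total count: 4 + 0 + 3 + 4 + 0 + 4 = 15.
Total exposure: 6 months.
By Gamma–Poisson conjugacy, the posterior is Gamma(α + Σx, β + Σt) = Gamma(29 + 15, 11 + 6) = Gamma(44, 17).
Posterior mean = α'/β' = 44/17.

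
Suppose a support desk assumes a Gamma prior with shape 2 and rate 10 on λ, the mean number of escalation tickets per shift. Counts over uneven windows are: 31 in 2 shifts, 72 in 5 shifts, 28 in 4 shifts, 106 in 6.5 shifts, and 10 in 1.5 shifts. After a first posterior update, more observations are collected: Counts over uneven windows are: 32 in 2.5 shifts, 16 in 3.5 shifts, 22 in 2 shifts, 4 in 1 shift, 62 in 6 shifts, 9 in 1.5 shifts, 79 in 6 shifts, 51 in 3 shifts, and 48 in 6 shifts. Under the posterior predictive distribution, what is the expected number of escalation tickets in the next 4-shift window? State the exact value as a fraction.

416/11

Total count: 31 + 72 + 28 + 106 + 10 = 247.
Total exposure: 2 + 5 + 4 + 6.5 + 1.5 = 19 shifts.
After the first batch: Gamma(2 + 247, 10 + 19) = Gamma(249, 29).
Total count: 32 + 16 + 22 + 4 + 62 + 9 + 79 + 51 + 48 = 323.
Total exposure: 2.5 + 3.5 + 2 + 1 + 6 + 1.5 + 6 + 3 + 6 = 31.5 shifts.
After the second batch: Gamma(249 + 323, 29 + 31.5) = Gamma(572, 121/2).
Predictive mean over a 4-shift window = T·E[λ|data] = 4·572/(121/2) = 416/11.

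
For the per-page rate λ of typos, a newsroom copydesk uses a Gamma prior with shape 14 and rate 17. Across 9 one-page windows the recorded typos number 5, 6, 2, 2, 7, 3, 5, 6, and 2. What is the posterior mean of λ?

2

Total count: 5 + 6 + 2 + 2 + 7 + 3 + 5 + 6 + 2 = 38.
Total exposure: 9 pages.
By Gamma–Poisson conjugacy, the posterior is Gamma(α + Σx, β + Σt) = Gamma(14 + 38, 17 + 9) = Gamma(52, 26).
Posterior mean = α'/β' = 52/26 = 2.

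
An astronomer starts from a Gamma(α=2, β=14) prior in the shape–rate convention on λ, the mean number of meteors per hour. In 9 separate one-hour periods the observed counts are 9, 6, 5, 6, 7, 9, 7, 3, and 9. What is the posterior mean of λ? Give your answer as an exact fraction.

Total count: 9 + 6 + 5 + 6 + 7 + 9 + 7 + 3 + 9 = 61.
Total exposure: 9 hours.
Posterior: α' = 2 + 61 = 63, β' = 14 + 9 = 23.
Posterior mean = α'/β' = 63/23.

63/23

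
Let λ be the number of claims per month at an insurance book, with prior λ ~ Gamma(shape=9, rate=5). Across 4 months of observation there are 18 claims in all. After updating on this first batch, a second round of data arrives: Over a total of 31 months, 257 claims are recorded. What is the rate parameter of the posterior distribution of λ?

Total count 18 over total exposure 4 months.
After the first batch: Gamma(9 + 18, 5 + 4) = Gamma(27, 9).
Total count 257 over total exposure 31 months.
After the second batch: Gamma(27 + 257, 9 + 31) = Gamma(284, 40).

40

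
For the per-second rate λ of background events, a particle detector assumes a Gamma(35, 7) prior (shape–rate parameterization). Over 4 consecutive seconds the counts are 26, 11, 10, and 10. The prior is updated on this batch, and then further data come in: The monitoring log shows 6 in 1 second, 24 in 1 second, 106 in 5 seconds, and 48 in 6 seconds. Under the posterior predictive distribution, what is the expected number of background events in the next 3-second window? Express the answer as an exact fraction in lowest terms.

Total count: 26 + 11 + 10 + 10 = 57.
Total exposure: 4 seconds.
After the first batch: Gamma(35 + 57, 7 + 4) = Gamma(92, 11).
Total count: 6 + 24 + 106 + 48 = 184.
Total exposure: 1 + 1 + 5 + 6 = 13 seconds.
After the second batch: Gamma(92 + 184, 11 + 13) = Gamma(276, 24).
Predictive mean over a 3-second window = T·E[λ|data] = 3·276/24 = 69/2.

69/2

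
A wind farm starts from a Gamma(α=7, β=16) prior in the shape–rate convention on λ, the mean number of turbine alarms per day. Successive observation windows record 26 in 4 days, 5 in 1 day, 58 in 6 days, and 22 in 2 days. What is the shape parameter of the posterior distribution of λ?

Total count: 26 + 5 + 58 + 22 = 111.
Total exposure: 4 + 1 + 6 + 2 = 13 days.
Posterior: α' = 7 + 111 = 118, β' = 16 + 13 = 29.

118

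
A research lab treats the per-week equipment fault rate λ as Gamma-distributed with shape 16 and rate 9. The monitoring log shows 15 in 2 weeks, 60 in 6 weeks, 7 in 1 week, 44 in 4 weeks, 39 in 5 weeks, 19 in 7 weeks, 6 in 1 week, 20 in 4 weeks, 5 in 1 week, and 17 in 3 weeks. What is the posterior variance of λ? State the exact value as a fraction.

Total count: 15 + 60 + 7 + 44 + 39 + 19 + 6 + 20 + 5 + 17 = 232.
Total exposure: 2 + 6 + 1 + 4 + 5 + 7 + 1 + 4 + 1 + 3 = 34 weeks.
By Gamma–Poisson conjugacy, the posterior is Gamma(α + Σx, β + Σt) = Gamma(16 + 232, 9 + 34) = Gamma(248, 43).
Posterior variance = α'/β'² = 248/1849.

248/1849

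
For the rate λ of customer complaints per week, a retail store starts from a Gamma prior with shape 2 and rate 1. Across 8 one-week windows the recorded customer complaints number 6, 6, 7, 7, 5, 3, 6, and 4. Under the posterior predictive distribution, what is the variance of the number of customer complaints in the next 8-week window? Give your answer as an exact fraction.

6256/81

Total count: 6 + 6 + 7 + 7 + 5 + 3 + 6 + 4 = 44.
Total exposure: 8 weeks.
The Gamma prior is conjugate for the Poisson rate, so λ | data ~ Gamma(2+44, 1+8) = Gamma(46, 9).
The posterior predictive for a window of length T is Negative Binomial with variance T·α'·(β'+T)/β'² = 8·46·17/81 = 6256/81.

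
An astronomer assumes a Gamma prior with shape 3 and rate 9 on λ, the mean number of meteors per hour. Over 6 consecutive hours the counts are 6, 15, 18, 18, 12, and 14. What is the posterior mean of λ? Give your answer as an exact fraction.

Total count: 6 + 15 + 18 + 18 + 12 + 14 = 83.
Total exposure: 6 hours.
The Gamma prior is conjugate for the Poisson rate, so λ | data ~ Gamma(3+83, 9+6) = Gamma(86, 15).
Posterior mean = α'/β' = 86/15.

86/15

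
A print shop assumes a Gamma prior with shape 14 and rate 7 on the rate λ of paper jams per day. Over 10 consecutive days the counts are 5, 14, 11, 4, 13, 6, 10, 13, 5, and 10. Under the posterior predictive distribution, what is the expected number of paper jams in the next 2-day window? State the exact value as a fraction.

210/17

Total count: 5 + 14 + 11 + 4 + 13 + 6 + 10 + 13 + 5 + 10 = 91.
Total exposure: 10 days.
Conjugate update: add total count to the shape and total exposure to the rate, giving Gamma(105, 17).
Predictive mean over a 2-day window = T·E[λ|data] = 2·105/17 = 210/17.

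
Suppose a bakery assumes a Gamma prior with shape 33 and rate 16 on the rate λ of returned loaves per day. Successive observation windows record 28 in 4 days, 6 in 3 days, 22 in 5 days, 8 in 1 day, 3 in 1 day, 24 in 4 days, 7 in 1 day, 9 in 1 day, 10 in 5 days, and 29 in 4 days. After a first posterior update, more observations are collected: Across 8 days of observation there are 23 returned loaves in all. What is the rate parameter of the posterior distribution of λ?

53

Total count: 28 + 6 + 22 + 8 + 3 + 24 + 7 + 9 + 10 + 29 = 146.
Total exposure: 4 + 3 + 5 + 1 + 1 + 4 + 1 + 1 + 5 + 4 = 29 days.
After the first batch: Gamma(33 + 146, 16 + 29) = Gamma(179, 45).
Total count 23 over total exposure 8 days.
After the second batch: Gamma(179 + 23, 45 + 8) = Gamma(202, 53).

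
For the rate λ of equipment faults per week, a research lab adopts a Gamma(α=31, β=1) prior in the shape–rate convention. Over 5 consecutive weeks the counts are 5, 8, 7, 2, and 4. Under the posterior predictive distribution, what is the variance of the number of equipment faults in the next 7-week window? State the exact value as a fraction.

Total count: 5 + 8 + 7 + 2 + 4 = 26.
Total exposure: 5 weeks.
The Gamma prior is conjugate for the Poisson rate, so λ | data ~ Gamma(31+26, 1+5) = Gamma(57, 6).
The posterior predictive for a window of length T is Negative Binomial with variance T·α'·(β'+T)/β'² = 7·57·13/36 = 1729/12.

1729/12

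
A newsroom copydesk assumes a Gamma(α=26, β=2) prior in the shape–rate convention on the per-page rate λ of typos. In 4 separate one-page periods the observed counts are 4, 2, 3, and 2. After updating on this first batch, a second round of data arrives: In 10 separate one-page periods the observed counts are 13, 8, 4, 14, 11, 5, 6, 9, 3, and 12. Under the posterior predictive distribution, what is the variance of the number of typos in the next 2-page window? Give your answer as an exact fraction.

549/32

Total count: 4 + 2 + 3 + 2 = 11.
Total exposure: 4 pages.
After the first batch: Gamma(26 + 11, 2 + 4) = Gamma(37, 6).
Total count: 13 + 8 + 4 + 14 + 11 + 5 + 6 + 9 + 3 + 12 = 85.
Total exposure: 10 pages.
After the second batch: Gamma(37 + 85, 6 + 10) = Gamma(122, 16).
The posterior predictive for a window of length T is Negative Binomial with variance T·α'·(β'+T)/β'² = 2·122·18/256 = 549/32.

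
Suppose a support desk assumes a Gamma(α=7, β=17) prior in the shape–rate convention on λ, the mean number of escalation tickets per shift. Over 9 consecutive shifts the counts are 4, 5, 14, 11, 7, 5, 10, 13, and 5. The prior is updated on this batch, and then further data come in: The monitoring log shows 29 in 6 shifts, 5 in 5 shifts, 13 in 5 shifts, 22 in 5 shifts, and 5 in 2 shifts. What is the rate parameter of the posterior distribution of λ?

Total count: 4 + 5 + 14 + 11 + 7 + 5 + 10 + 13 + 5 = 74.
Total exposure: 9 shifts.
After the first batch: Gamma(7 + 74, 17 + 9) = Gamma(81, 26).
Total count: 29 + 5 + 13 + 22 + 5 = 74.
Total exposure: 6 + 5 + 5 + 5 + 2 = 23 shifts.
After the second batch: Gamma(81 + 74, 26 + 23) = Gamma(155, 49).

49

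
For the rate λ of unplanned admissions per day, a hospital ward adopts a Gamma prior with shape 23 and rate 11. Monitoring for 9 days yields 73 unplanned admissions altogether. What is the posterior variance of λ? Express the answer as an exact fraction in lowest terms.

Total count 73 over total exposure 9 days.
The Gamma prior is conjugate for the Poisson rate, so λ | data ~ Gamma(23+73, 11+9) = Gamma(96, 20).
Posterior variance = α'/β'² = 96/400 = 6/25.

6/25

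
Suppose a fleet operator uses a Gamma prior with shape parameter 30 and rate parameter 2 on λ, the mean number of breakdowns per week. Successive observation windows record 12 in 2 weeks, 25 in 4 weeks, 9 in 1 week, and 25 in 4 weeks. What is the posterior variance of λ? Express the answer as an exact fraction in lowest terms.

101/169

Total count: 12 + 25 + 9 + 25 = 71.
Total exposure: 2 + 4 + 1 + 4 = 11 weeks.
Posterior: α' = 30 + 71 = 101, β' = 2 + 11 = 13.
Posterior variance = α'/β'² = 101/169.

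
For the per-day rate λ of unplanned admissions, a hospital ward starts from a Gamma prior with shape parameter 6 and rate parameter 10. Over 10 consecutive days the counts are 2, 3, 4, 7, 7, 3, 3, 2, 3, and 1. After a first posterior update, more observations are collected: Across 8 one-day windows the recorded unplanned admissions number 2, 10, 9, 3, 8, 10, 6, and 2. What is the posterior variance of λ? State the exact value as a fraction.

Total count: 2 + 3 + 4 + 7 + 7 + 3 + 3 + 2 + 3 + 1 = 35.
Total exposure: 10 days.
After the first batch: Gamma(6 + 35, 10 + 10) = Gamma(41, 20).
Total count: 2 + 10 + 9 + 3 + 8 + 10 + 6 + 2 = 50.
Total exposure: 8 days.
After the second batch: Gamma(41 + 50, 20 + 8) = Gamma(91, 28).
Posterior variance = α'/β'² = 91/784 = 13/112.

13/112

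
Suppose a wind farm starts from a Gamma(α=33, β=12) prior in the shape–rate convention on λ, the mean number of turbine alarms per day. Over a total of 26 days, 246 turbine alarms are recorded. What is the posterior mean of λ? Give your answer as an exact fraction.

279/38

Total count 246 over total exposure 26 days.
Gamma(α, β) with Poisson data over total exposure Σt gives posterior Gamma(α+Σx, β+Σt) = Gamma(279, 38).
Posterior mean = α'/β' = 279/38.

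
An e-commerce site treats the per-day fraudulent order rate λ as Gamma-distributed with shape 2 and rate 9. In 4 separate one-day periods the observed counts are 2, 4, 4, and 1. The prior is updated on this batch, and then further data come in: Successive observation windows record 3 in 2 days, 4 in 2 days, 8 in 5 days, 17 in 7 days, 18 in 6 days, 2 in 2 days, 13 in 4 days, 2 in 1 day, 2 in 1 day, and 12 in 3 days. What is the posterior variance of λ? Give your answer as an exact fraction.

47/1058

Total count: 2 + 4 + 4 + 1 = 11.
Total exposure: 4 days.
After the first batch: Gamma(2 + 11, 9 + 4) = Gamma(13, 13).
Total count: 3 + 4 + 8 + 17 + 18 + 2 + 13 + 2 + 2 + 12 = 81.
Total exposure: 2 + 2 + 5 + 7 + 6 + 2 + 4 + 1 + 1 + 3 = 33 days.
After the second batch: Gamma(13 + 81, 13 + 33) = Gamma(94, 46).
Posterior variance = α'/β'² = 94/2116 = 47/1058.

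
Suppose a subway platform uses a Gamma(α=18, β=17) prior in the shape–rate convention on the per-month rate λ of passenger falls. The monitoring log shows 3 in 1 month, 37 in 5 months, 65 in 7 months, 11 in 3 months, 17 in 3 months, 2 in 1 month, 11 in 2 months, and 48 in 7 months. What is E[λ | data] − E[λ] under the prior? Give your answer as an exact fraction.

1388/391

Total count: 3 + 37 + 65 + 11 + 17 + 2 + 11 + 48 = 194.
Total exposure: 1 + 5 + 7 + 3 + 3 + 1 + 2 + 7 = 29 months.
By Gamma–Poisson conjugacy, the posterior is Gamma(α + Σx, β + Σt) = Gamma(18 + 194, 17 + 29) = Gamma(212, 46).
Posterior mean = 212/46 = 106/23; prior mean = 18/17 = 18/17. Difference = 106/23 − 18/17 = 1388/391.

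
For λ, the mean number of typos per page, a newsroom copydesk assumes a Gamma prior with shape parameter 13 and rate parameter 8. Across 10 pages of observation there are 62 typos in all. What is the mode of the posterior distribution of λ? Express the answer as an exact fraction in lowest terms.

37/9

Total count 62 over total exposure 10 pages.
Posterior: α' = 13 + 62 = 75, β' = 8 + 10 = 18.
Posterior mode = (α'−1)/β' = 74/18 = 37/9.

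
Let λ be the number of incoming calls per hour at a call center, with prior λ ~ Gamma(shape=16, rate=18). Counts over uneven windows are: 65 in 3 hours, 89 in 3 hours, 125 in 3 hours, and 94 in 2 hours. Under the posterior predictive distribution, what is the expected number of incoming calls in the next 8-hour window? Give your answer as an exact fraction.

Total count: 65 + 89 + 125 + 94 = 373.
Total exposure: 3 + 3 + 3 + 2 = 11 hours.
Conjugate update: add total count to the shape and total exposure to the rate, giving Gamma(389, 29).
Predictive mean over an 8-hour window = T·E[λ|data] = 8·389/29 = 3112/29.

3112/29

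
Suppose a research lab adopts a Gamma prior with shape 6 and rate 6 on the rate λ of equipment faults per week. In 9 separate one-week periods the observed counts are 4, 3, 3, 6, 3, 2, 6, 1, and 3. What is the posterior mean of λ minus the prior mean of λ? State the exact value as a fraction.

Total count: 4 + 3 + 3 + 6 + 3 + 2 + 6 + 1 + 3 = 31.
Total exposure: 9 weeks.
By Gamma–Poisson conjugacy, the posterior is Gamma(α + Σx, β + Σt) = Gamma(6 + 31, 6 + 9) = Gamma(37, 15).
Posterior mean = 37/15 = 37/15; prior mean = 6/6 = 1. Difference = 37/15 − 1 = 22/15.

22/15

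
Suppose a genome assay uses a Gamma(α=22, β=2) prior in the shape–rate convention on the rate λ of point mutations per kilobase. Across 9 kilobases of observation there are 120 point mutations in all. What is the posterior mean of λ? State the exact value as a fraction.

Total count 120 over total exposure 9 kilobases.
The Gamma prior is conjugate for the Poisson rate, so λ | data ~ Gamma(22+120, 2+9) = Gamma(142, 11).
Posterior mean = α'/β' = 142/11.

142/11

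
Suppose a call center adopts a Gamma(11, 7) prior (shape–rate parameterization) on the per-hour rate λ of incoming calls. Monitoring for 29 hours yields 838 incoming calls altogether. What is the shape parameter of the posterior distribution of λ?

Total count 838 over total exposure 29 hours.
By Gamma–Poisson conjugacy, the posterior is Gamma(α + Σx, β + Σt) = Gamma(11 + 838, 7 + 29) = Gamma(849, 36).

849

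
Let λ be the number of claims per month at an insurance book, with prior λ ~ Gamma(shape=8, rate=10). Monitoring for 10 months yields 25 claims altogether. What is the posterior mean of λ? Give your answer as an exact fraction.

33/20

Total count 25 over total exposure 10 months.
Posterior: α' = 8 + 25 = 33, β' = 10 + 10 = 20.
Posterior mean = α'/β' = 33/20.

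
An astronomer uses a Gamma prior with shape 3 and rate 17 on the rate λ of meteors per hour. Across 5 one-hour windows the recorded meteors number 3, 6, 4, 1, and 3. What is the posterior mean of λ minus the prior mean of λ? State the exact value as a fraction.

Total count: 3 + 6 + 4 + 1 + 3 = 17.
Total exposure: 5 hours.
Conjugate update: add total count to the shape and total exposure to the rate, giving Gamma(20, 22).
Posterior mean = 20/22 = 10/11; prior mean = 3/17 = 3/17. Difference = 10/11 − 3/17 = 137/187.

137/187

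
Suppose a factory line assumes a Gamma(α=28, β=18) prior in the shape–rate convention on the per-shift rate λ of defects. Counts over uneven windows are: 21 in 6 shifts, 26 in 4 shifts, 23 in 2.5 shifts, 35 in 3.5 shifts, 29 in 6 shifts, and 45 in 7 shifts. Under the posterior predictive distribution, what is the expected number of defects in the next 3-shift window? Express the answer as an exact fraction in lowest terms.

621/47

Total count: 21 + 26 + 23 + 35 + 29 + 45 = 179.
Total exposure: 6 + 4 + 2.5 + 3.5 + 6 + 7 = 29 shifts.
The Gamma prior is conjugate for the Poisson rate, so λ | data ~ Gamma(28+179, 18+29) = Gamma(207, 47).
Predictive mean over a 3-shift window = T·E[λ|data] = 3·207/47 = 621/47.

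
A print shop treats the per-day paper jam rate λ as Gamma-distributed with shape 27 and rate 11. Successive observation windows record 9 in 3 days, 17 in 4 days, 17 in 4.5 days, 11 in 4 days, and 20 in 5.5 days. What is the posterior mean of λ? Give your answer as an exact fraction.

101/32

Total count: 9 + 17 + 17 + 11 + 20 = 74.
Total exposure: 3 + 4 + 4.5 + 4 + 5.5 = 21 days.
The Gamma prior is conjugate for the Poisson rate, so λ | data ~ Gamma(27+74, 11+21) = Gamma(101, 32).
Posterior mean = α'/β' = 101/32.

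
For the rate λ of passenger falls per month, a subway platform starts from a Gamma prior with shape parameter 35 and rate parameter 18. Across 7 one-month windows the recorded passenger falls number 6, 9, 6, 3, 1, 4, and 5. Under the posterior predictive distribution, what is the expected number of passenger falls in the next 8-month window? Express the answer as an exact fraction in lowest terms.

Total count: 6 + 9 + 6 + 3 + 1 + 4 + 5 = 34.
Total exposure: 7 months.
By Gamma–Poisson conjugacy, the posterior is Gamma(α + Σx, β + Σt) = Gamma(35 + 34, 18 + 7) = Gamma(69, 25).
Predictive mean over an 8-month window = T·E[λ|data] = 8·69/25 = 552/25.

552/25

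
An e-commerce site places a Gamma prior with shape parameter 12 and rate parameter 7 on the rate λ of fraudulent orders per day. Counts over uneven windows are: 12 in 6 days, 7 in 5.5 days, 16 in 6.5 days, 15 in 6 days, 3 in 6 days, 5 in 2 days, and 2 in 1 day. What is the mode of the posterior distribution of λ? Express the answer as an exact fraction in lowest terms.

Total count: 12 + 7 + 16 + 15 + 3 + 5 + 2 = 60.
Total exposure: 6 + 5.5 + 6.5 + 6 + 6 + 2 + 1 = 33 days.
Gamma(α, β) with Poisson data over total exposure Σt gives posterior Gamma(α+Σx, β+Σt) = Gamma(72, 40).
Posterior mode = (α'−1)/β' = 71/40.

71/40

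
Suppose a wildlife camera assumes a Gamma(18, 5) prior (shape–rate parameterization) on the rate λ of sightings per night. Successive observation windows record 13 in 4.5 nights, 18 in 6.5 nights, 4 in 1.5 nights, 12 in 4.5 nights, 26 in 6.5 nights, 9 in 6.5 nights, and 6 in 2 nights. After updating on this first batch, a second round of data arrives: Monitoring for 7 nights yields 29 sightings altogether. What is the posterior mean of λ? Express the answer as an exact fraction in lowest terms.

135/44

Total count: 13 + 18 + 4 + 12 + 26 + 9 + 6 = 88.
Total exposure: 4.5 + 6.5 + 1.5 + 4.5 + 6.5 + 6.5 + 2 = 32 nights.
After the first batch: Gamma(18 + 88, 5 + 32) = Gamma(106, 37).
Total count 29 over total exposure 7 nights.
After the second batch: Gamma(106 + 29, 37 + 7) = Gamma(135, 44).
Posterior mean = α'/β' = 135/44.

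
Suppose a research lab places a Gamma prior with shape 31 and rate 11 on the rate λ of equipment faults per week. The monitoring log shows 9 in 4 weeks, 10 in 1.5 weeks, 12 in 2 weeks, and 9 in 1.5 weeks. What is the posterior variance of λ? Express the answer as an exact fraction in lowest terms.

Total count: 9 + 10 + 12 + 9 = 40.
Total exposure: 4 + 1.5 + 2 + 1.5 = 9 weeks.
Conjugate update: add total count to the shape and total exposure to the rate, giving Gamma(71, 20).
Posterior variance = α'/β'² = 71/400.

71/400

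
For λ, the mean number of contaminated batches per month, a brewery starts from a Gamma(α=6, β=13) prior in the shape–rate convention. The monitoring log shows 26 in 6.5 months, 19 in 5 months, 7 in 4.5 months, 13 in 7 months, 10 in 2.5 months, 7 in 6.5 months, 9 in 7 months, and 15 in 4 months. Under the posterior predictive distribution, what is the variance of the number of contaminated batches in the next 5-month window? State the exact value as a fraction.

Total count: 26 + 19 + 7 + 13 + 10 + 7 + 9 + 15 = 106.
Total exposure: 6.5 + 5 + 4.5 + 7 + 2.5 + 6.5 + 7 + 4 = 43 months.
Posterior: α' = 6 + 106 = 112, β' = 13 + 43 = 56.
The posterior predictive for a window of length T is Negative Binomial with variance T·α'·(β'+T)/β'² = 5·112·61/3136 = 305/28.

305/28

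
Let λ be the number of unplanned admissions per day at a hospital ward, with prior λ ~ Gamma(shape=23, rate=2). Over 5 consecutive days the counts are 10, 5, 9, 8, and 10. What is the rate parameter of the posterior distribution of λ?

Total count: 10 + 5 + 9 + 8 + 10 = 42.
Total exposure: 5 days.
Posterior: α' = 23 + 42 = 65, β' = 2 + 5 = 7.

7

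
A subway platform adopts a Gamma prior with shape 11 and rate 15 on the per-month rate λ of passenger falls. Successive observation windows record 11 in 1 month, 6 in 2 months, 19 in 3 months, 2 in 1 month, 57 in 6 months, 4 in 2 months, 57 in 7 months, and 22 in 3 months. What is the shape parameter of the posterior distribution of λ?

189

Total count: 11 + 6 + 19 + 2 + 57 + 4 + 57 + 22 = 178.
Total exposure: 1 + 2 + 3 + 1 + 6 + 2 + 7 + 3 = 25 months.
The Gamma prior is conjugate for the Poisson rate, so λ | data ~ Gamma(11+178, 15+25) = Gamma(189, 40).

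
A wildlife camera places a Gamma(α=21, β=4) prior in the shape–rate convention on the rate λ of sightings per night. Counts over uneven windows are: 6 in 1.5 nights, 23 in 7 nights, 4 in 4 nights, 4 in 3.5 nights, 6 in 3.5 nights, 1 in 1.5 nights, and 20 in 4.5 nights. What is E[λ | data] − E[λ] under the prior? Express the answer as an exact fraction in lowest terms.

Total count: 6 + 23 + 4 + 4 + 6 + 1 + 20 = 64.
Total exposure: 1.5 + 7 + 4 + 3.5 + 3.5 + 1.5 + 4.5 = 25.5 nights.
Conjugate update: add total count to the shape and total exposure to the rate, giving Gamma(85, 59/2).
Posterior mean = 85/(59/2) = 170/59; prior mean = 21/4 = 21/4. Difference = 170/59 − 21/4 = -559/236.

-559/236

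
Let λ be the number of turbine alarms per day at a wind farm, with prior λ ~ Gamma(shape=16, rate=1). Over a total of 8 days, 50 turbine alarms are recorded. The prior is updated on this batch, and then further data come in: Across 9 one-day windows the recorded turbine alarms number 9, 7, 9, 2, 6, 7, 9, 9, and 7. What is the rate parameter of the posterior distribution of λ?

Total count 50 over total exposure 8 days.
After the first batch: Gamma(16 + 50, 1 + 8) = Gamma(66, 9).
Total count: 9 + 7 + 9 + 2 + 6 + 7 + 9 + 9 + 7 = 65.
Total exposure: 9 days.
After the second batch: Gamma(66 + 65, 9 + 9) = Gamma(131, 18).

18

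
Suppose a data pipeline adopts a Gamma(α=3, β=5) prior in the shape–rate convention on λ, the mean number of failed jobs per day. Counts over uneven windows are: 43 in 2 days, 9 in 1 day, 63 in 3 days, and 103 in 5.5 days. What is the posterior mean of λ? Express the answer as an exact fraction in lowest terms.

Total count: 43 + 9 + 63 + 103 = 218.
Total exposure: 2 + 1 + 3 + 5.5 = 11.5 days.
Posterior: α' = 3 + 218 = 221, β' = 5 + 11.5 = 33/2.
Posterior mean = α'/β' = 221/(33/2) = 442/33.

442/33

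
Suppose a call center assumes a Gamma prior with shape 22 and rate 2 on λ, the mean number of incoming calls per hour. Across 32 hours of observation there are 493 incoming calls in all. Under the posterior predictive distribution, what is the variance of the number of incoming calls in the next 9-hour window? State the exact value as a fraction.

199305/1156

Total count 493 over total exposure 32 hours.
The Gamma prior is conjugate for the Poisson rate, so λ | data ~ Gamma(22+493, 2+32) = Gamma(515, 34).
The posterior predictive for a window of length T is Negative Binomial with variance T·α'·(β'+T)/β'² = 9·515·43/1156 = 199305/1156.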